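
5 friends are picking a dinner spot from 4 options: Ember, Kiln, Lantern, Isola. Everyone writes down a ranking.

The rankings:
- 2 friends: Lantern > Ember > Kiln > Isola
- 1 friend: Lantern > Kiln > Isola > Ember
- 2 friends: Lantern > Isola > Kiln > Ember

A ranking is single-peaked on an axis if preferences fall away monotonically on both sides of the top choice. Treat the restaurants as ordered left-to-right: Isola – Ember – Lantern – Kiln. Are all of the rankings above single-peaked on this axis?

Axis positions: Isola=1, Ember=2, Lantern=3, Kiln=4.
Type 1 (peak Lantern at position 3): ranking walks positions 3-2-4-1, expanding outward from the peak — single-peaked.
Type 2: ranking walks positions 3-4-1-2; Isola is ranked above Ember even though Ember lies between Isola and the peak Lantern on the axis — preferences dip and rise again. Not single-peaked.
Type 3: ranking walks positions 3-1-4-2; Isola is ranked above Ember even though Ember lies between Isola and the peak Lantern on the axis — preferences dip and rise again. Not single-peaked.
Type 2 violates single-peakedness, so the profile is not single-peaked on this axis.

no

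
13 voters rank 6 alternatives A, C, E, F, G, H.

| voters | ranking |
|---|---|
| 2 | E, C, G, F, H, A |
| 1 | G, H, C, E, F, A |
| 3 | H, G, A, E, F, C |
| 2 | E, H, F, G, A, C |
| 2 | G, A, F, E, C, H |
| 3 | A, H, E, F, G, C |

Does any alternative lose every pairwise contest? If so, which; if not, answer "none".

Pairwise majorities:
A–C: A 10–3.
A vs E: A wins 8–5.
A vs F: A, 8–5.
A vs G: A is ranked higher on 3 ballots, G on 10. G wins 10–3.
A vs H: H wins 8–5.
C vs E: 1 for C, 12 for E — E by 12–1.
C vs F: C preferred on 2+1 = 3 ballots; F wins 10–3.
C vs G: 2 to 11, G.
C vs H: H, 9–4.
E vs F: E preferred on 2+1+3+2+3 = 11 ballots; E wins 11–2.
E–G: E 7–6.
E vs H: 6 to 7, H.
F vs G: F is ranked higher on 2+3 = 5 ballots, G on 8. G wins 8–5.
F vs H: F preferred on 2+2 = 4 ballots; H wins 9–4.
G vs H: 2+1+2 = 5 for G, 8 for H — H by 8–5.
Only C has no wins; C is the Condorcet loser.

C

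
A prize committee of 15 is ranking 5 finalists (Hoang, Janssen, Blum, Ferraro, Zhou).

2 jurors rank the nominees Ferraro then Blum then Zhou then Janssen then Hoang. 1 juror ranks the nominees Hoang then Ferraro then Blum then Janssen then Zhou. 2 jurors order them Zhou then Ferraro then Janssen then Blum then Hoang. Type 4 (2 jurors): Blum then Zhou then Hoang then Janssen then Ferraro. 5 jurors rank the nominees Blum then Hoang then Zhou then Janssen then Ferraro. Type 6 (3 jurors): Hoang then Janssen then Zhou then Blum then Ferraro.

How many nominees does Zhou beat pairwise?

2

Zhou against each rival (15 jurors):
Zhou vs Hoang: Hoang, 9–6.
Zhou vs Janssen: 11 to 4, Zhou.
Zhou vs Blum: Zhou is ranked higher on 2+3 = 5 ballots, Blum on 10. Blum wins 10–5.
Zhou vs Ferraro: Zhou preferred on 2+2+5+3 = 12 ballots; Zhou wins 12–3.
Zhou beats Janssen, Ferraro; loses to Hoang, Blum — 2 pairwise wins.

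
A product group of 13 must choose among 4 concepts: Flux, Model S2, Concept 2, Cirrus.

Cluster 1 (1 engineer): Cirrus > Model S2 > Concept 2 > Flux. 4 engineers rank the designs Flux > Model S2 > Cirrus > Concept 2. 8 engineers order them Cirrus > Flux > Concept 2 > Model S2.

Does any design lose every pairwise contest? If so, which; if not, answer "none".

Head-to-head results (13 engineers):
Flux vs Model S2: Flux preferred on 4+8 = 12 ballots; Flux wins 12–1.
Flux vs Concept 2: Flux is ranked higher on 4+8 = 12 ballots, Concept 2 on 1. Flux wins 12–1.
Flux–Cirrus: Cirrus 9–4.
Model S2 vs Concept 2: Model S2 preferred on 1+4 = 5 ballots; Concept 2 wins 8–5.
Model S2 vs Cirrus: Cirrus wins 9–4.
Concept 2 vs Cirrus: Concept 2 preferred on 0 ballots; Cirrus wins 13–0.
Only Model S2 has no wins; Model S2 is the Condorcet loser.

Model S2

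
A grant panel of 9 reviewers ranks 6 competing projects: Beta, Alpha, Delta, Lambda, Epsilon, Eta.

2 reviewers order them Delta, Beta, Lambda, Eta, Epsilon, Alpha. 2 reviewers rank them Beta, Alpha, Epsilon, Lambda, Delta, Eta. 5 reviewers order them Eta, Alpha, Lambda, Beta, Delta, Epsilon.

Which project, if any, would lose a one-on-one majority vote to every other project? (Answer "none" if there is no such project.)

Epsilon

Pairwise majorities:
Beta vs Alpha: 4 to 5, Alpha.
Beta vs Delta: 7 to 2, Beta.
Beta vs Lambda: Beta preferred on 2+2 = 4 ballots; Lambda wins 5–4.
Beta vs Epsilon: Beta preferred on 2+2+5 = 9 ballots; Beta wins 9–0.
Beta vs Eta: Eta, 5–4.
Alpha vs Delta: Alpha, 7–2.
Alpha–Lambda: Alpha 7–2.
Alpha vs Epsilon: Alpha is ranked higher on 2+5 = 7 ballots, Epsilon on 2. Alpha wins 7–2.
Alpha vs Eta: Alpha is ranked higher on 2 ballots, Eta on 7. Eta wins 7–2.
Delta vs Lambda: Delta preferred on 2 ballots; Lambda wins 7–2.
Delta vs Epsilon: Delta is ranked higher on 2+5 = 7 ballots, Epsilon on 2. Delta wins 7–2.
Delta vs Eta: Eta, 5–4.
Lambda vs Epsilon: Lambda is ranked higher on 2+5 = 7 ballots, Epsilon on 2. Lambda wins 7–2.
Lambda vs Eta: Eta, 5–4.
Epsilon vs Eta: Epsilon is ranked higher on 2 ballots, Eta on 7. Eta wins 7–2.
Epsilon loses to every other project — it is the Condorcet loser.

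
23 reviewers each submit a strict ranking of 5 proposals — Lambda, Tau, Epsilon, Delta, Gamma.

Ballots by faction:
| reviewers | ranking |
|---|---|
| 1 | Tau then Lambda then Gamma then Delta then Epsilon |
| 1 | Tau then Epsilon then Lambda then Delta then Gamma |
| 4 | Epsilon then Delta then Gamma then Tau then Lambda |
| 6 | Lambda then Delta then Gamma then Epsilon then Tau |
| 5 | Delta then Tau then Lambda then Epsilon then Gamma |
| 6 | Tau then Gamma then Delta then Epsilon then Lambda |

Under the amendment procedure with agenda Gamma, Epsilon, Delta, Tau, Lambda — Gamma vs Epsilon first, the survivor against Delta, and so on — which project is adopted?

Round 1: Gamma vs Epsilon — 13–10, Gamma advances.
Round 2: Gamma vs Delta — 7–16, Delta advances.
Round 3: Delta vs Tau — 15–8, Delta advances.
Round 4: Delta vs Lambda — 15–8, Delta advances.
Delta survives the agenda.

Delta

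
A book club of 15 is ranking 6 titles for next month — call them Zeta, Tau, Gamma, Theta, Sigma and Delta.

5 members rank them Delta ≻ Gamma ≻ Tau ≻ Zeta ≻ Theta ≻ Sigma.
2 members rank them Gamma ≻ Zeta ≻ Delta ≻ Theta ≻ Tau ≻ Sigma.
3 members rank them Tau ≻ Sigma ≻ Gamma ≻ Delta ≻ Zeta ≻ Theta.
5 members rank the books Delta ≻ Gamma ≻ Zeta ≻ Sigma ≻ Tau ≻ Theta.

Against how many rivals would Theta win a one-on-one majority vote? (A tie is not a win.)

Theta against each rival (15 members):
Theta–Zeta: Zeta 15–0.
Theta–Tau: Tau 13–2.
Theta–Gamma: Gamma 15–0.
Theta vs Sigma: Sigma, 8–7.
Theta vs Delta: 0 to 15, Delta.
Theta beats no one; loses to Zeta, Tau, Gamma, Sigma, Delta — 0 pairwise wins.

0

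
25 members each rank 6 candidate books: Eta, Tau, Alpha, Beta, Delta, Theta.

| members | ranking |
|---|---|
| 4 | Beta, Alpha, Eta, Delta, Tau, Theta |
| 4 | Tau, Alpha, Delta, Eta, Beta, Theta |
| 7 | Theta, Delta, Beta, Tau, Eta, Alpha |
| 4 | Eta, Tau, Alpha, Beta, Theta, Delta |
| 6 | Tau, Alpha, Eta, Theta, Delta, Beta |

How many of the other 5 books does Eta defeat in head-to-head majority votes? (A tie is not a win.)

Eta against each rival (25 members):
Eta vs Tau: Eta is ranked higher on 4+4 = 8 ballots, Tau on 17. Tau wins 17–8.
Eta vs Alpha: Alpha, 14–11.
Eta–Beta: Eta 14–11.
Eta–Delta: Eta 14–11.
Eta vs Theta: Eta wins 18–7.
Eta beats Beta, Delta, Theta; loses to Tau, Alpha — 3 pairwise wins.

3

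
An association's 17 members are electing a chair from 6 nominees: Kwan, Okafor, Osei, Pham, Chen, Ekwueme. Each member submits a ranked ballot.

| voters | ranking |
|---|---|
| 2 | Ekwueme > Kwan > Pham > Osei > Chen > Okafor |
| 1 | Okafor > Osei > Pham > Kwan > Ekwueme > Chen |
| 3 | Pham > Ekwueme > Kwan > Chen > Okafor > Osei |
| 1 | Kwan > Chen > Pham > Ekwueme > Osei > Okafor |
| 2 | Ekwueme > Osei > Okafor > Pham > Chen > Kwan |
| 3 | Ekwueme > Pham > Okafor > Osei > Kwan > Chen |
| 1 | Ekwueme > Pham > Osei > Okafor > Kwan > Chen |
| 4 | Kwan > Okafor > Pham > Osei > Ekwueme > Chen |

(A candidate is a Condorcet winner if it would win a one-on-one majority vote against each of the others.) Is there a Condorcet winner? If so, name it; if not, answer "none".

Pairwise majorities:
Kwan vs Okafor: Kwan is ranked higher on 2+3+1+4 = 10 ballots, Okafor on 7. Kwan wins 10–7.
Kwan vs Osei: Kwan preferred on 2+3+1+4 = 10 ballots; Kwan wins 10–7.
Kwan vs Pham: 2+1+4 = 7 for Kwan, 10 for Pham — Pham by 10–7.
Kwan–Chen: Kwan 15–2.
Kwan vs Ekwueme: 6 to 11, Ekwueme.
Okafor vs Osei: Okafor wins 11–6.
Okafor vs Pham: Pham, 10–7.
Okafor–Chen: Okafor 11–6.
Okafor–Ekwueme: Ekwueme 12–5.
Osei vs Pham: Pham, 14–3.
Osei vs Chen: Osei, 13–4.
Osei vs Ekwueme: Osei is ranked higher on 1+4 = 5 ballots, Ekwueme on 12. Ekwueme wins 12–5.
Pham vs Chen: Pham, 16–1.
Pham vs Ekwueme: Pham wins 9–8.
Chen vs Ekwueme: 1 for Chen, 16 for Ekwueme — Ekwueme by 16–1.
Pham beats each of Kwan, Okafor, Osei, Chen, Ekwueme — Pham is the Condorcet winner.

Pham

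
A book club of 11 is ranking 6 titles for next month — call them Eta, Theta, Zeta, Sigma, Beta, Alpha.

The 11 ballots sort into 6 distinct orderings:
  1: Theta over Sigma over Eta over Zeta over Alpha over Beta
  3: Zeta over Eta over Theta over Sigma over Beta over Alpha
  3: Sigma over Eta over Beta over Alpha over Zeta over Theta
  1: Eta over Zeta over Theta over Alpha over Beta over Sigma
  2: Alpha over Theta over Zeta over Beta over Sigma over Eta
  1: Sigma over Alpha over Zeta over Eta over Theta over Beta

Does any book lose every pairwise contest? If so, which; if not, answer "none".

none

Head-to-head results (11 members):
Eta vs Theta: 3+3+1+1 = 8 for Eta, 3 for Theta — Eta by 8–3.
Eta vs Zeta: Zeta, 6–5.
Eta vs Sigma: 4 to 7, Sigma.
Eta vs Beta: Eta preferred on 1+3+3+1+1 = 9 ballots; Eta wins 9–2.
Eta–Alpha: Eta 8–3.
Theta vs Zeta: Zeta, 8–3.
Theta vs Sigma: 7 to 4, Theta.
Theta vs Beta: 8 to 3, Theta.
Theta vs Alpha: Alpha wins 6–5.
Zeta vs Sigma: Zeta is ranked higher on 3+1+2 = 6 ballots, Sigma on 5. Zeta wins 6–5.
Zeta vs Beta: Zeta is ranked higher on 1+3+1+2+1 = 8 ballots, Beta on 3. Zeta wins 8–3.
Zeta vs Alpha: Zeta preferred on 1+3+1 = 5 ballots; Alpha wins 6–5.
Sigma vs Beta: Sigma preferred on 1+3+3+1 = 8 ballots; Sigma wins 8–3.
Sigma vs Alpha: 8 to 3, Sigma.
Beta vs Alpha: Beta, 6–5.
Every book wins at least one matchup (Eta beats Theta; Theta beats Sigma; Zeta beats Eta; Sigma beats Eta; Beta beats Alpha; Alpha beats Theta), so there is no Condorcet loser.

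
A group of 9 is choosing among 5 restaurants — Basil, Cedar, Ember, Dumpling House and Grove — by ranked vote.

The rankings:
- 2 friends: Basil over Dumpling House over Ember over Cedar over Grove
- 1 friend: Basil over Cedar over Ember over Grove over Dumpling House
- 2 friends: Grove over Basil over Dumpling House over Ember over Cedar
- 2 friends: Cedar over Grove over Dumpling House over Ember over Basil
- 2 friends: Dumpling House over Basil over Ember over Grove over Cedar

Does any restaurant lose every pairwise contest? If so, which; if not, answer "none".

Pairwise majorities:
Basil–Cedar: Basil 7–2.
Basil vs Ember: Basil preferred on 2+1+2+2 = 7 ballots; Basil wins 7–2.
Basil vs Dumpling House: Basil preferred on 2+1+2 = 5 ballots; Basil wins 5–4.
Basil–Grove: Basil 5–4.
Cedar–Ember: Ember 6–3.
Cedar vs Dumpling House: Dumpling House, 6–3.
Cedar vs Grove: Cedar is ranked higher on 2+1+2 = 5 ballots, Grove on 4. Cedar wins 5–4.
Ember vs Dumpling House: 1 for Ember, 8 for Dumpling House — Dumpling House by 8–1.
Ember vs Grove: Ember is ranked higher on 2+1+2 = 5 ballots, Grove on 4. Ember wins 5–4.
Dumpling House–Grove: Grove 5–4.
Each restaurant has at least one pairwise win (Basil beats Cedar; Cedar beats Grove; Ember beats Cedar; Dumpling House beats Cedar; Grove beats Dumpling House) — no Condorcet loser.

none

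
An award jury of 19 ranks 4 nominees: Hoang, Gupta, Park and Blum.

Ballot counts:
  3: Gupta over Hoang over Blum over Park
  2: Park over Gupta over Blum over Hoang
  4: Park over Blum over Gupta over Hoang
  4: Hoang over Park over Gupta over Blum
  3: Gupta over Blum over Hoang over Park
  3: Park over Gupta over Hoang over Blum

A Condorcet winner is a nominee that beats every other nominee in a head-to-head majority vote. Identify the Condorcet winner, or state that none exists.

Head-to-head results (19 jurors):
Hoang vs Gupta: 4 for Hoang, 15 for Gupta — Gupta by 15–4.
Hoang vs Park: Hoang is ranked higher on 3+4+3 = 10 ballots, Park on 9. Hoang wins 10–9.
Hoang vs Blum: Hoang preferred on 3+4+3 = 10 ballots; Hoang wins 10–9.
Gupta vs Park: 6 to 13, Park.
Gupta vs Blum: Gupta is ranked higher on 3+2+4+3+3 = 15 ballots, Blum on 4. Gupta wins 15–4.
Park vs Blum: 2+4+4+3 = 13 for Park, 6 for Blum — Park by 13–6.
Each nominee drops at least one matchup (Hoang loses to Gupta; Gupta loses to Park; Park loses to Hoang; Blum loses to Hoang); the cycle Hoang > Park > Gupta > Hoang rules out a Condorcet winner.

none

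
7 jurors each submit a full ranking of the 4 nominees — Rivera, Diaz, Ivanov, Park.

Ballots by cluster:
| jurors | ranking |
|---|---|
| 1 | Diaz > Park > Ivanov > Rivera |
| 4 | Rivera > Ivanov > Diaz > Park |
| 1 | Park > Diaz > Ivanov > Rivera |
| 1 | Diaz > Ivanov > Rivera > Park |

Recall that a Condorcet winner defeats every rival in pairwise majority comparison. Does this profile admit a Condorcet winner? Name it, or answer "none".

Pairwise majorities:
Rivera vs Diaz: 4 for Rivera, 3 for Diaz — Rivera by 4–3.
Rivera vs Ivanov: Rivera is ranked higher on 4 ballots, Ivanov on 3. Rivera wins 4–3.
Rivera–Park: Rivera 5–2.
Diaz–Ivanov: Ivanov 4–3.
Diaz vs Park: Diaz, 6–1.
Ivanov vs Park: Ivanov preferred on 4+1 = 5 ballots; Ivanov wins 5–2.
Only Rivera has no losses; Rivera is the Condorcet winner.

Rivera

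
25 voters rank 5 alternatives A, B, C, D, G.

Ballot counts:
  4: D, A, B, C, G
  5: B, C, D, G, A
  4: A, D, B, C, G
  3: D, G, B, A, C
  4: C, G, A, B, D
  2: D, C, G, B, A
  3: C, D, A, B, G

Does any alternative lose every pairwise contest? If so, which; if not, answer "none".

Pairwise majorities:
A–B: A 15–10.
A–C: C 14–11.
A vs D: D wins 17–8.
A–G: G 14–11.
B vs C: 4+5+4+3 = 16 for B, 9 for C — B by 16–9.
B vs D: 9 to 16, D.
B vs G: B is ranked higher on 4+5+4+3 = 16 ballots, G on 9. B wins 16–9.
C vs D: C is ranked higher on 5+4+3 = 12 ballots, D on 13. D wins 13–12.
C vs G: 4+5+4+4+2+3 = 22 for C, 3 for G — C by 22–3.
D vs G: 21 to 4, D.
No alternative is winless: A beats B; B beats C; C beats A; D beats A; G beats A. There is no Condorcet loser.

none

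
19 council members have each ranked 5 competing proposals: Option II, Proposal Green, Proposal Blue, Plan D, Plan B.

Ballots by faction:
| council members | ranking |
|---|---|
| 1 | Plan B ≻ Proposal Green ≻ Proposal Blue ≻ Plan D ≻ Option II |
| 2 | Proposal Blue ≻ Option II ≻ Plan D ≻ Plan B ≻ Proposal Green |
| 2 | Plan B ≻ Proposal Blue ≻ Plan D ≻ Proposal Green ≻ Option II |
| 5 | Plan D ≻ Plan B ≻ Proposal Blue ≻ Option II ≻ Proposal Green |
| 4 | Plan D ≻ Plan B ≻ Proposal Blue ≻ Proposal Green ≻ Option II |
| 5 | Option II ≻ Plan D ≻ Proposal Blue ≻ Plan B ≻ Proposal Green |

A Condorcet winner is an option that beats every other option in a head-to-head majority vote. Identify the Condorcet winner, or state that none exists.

Check each pair by majority over 19 ballots:
Option II vs Proposal Green: 12 to 7, Option II.
Option II vs Proposal Blue: 5 to 14, Proposal Blue.
Option II vs Plan D: Option II is ranked higher on 2+5 = 7 ballots, Plan D on 12. Plan D wins 12–7.
Option II vs Plan B: 2+5 = 7 for Option II, 12 for Plan B — Plan B by 12–7.
Proposal Green vs Proposal Blue: 1 to 18, Proposal Blue.
Proposal Green vs Plan D: Proposal Green preferred on 1 ballot; Plan D wins 18–1.
Proposal Green vs Plan B: Proposal Green is ranked higher on 0 ballots, Plan B on 19. Plan B wins 19–0.
Proposal Blue vs Plan D: 1+2+2 = 5 for Proposal Blue, 14 for Plan D — Plan D by 14–5.
Proposal Blue vs Plan B: Proposal Blue preferred on 2+5 = 7 ballots; Plan B wins 12–7.
Plan D vs Plan B: Plan D preferred on 2+5+4+5 = 16 ballots; Plan D wins 16–3.
Only Plan D has no losses; Plan D is the Condorcet winner.

Plan D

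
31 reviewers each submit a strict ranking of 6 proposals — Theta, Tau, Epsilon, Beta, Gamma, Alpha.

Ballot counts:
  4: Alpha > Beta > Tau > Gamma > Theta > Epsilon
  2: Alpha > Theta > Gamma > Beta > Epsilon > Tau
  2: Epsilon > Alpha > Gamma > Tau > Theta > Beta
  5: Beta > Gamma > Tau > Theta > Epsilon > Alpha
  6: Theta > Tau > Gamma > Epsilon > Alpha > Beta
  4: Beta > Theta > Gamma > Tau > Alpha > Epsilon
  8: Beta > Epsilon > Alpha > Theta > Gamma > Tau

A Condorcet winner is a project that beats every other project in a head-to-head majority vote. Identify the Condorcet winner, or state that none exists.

Check each pair by majority over 31 ballots:
Theta vs Tau: 2+6+4+8 = 20 for Theta, 11 for Tau — Theta by 20–11.
Theta vs Epsilon: Theta preferred on 4+2+5+6+4 = 21 ballots; Theta wins 21–10.
Theta vs Beta: Theta is ranked higher on 2+2+6 = 10 ballots, Beta on 21. Beta wins 21–10.
Theta vs Gamma: 20 to 11, Theta.
Theta vs Alpha: Theta is ranked higher on 5+6+4 = 15 ballots, Alpha on 16. Alpha wins 16–15.
Tau vs Epsilon: Tau is ranked higher on 4+5+6+4 = 19 ballots, Epsilon on 12. Tau wins 19–12.
Tau vs Beta: Tau preferred on 2+6 = 8 ballots; Beta wins 23–8.
Tau vs Gamma: 4+6 = 10 for Tau, 21 for Gamma — Gamma by 21–10.
Tau vs Alpha: 15 to 16, Alpha.
Epsilon vs Beta: Epsilon preferred on 2+6 = 8 ballots; Beta wins 23–8.
Epsilon vs Gamma: Epsilon preferred on 2+8 = 10 ballots; Gamma wins 21–10.
Epsilon vs Alpha: Epsilon is ranked higher on 2+5+6+8 = 21 ballots, Alpha on 10. Epsilon wins 21–10.
Beta vs Gamma: Beta is ranked higher on 4+5+4+8 = 21 ballots, Gamma on 10. Beta wins 21–10.
Beta vs Alpha: 5+4+8 = 17 for Beta, 14 for Alpha — Beta by 17–14.
Gamma vs Alpha: 5+6+4 = 15 for Gamma, 16 for Alpha — Alpha by 16–15.
Only Beta has no losses; Beta is the Condorcet winner.

Beta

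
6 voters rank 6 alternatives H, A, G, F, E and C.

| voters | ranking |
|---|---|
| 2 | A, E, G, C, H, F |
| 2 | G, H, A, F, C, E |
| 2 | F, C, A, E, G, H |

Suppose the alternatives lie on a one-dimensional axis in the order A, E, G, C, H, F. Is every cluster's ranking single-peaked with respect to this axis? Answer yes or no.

no

Axis positions: A=1, E=2, G=3, C=4, H=5, F=6.
Cluster 1 (peak A at position 1): ranking walks positions 1-2-3-4-5-6, expanding outward from the peak — single-peaked.
Cluster 2: ranking walks positions 3-5-1-6-4-2; H is ranked above C even though C lies between H and the peak G on the axis — preferences dip and rise again. Not single-peaked.
Cluster 3: ranking walks positions 6-4-1-2-3-5; C is ranked above H even though H lies between C and the peak F on the axis — preferences dip and rise again. Not single-peaked.
Cluster 2 violates single-peakedness, so the profile is not single-peaked on this axis.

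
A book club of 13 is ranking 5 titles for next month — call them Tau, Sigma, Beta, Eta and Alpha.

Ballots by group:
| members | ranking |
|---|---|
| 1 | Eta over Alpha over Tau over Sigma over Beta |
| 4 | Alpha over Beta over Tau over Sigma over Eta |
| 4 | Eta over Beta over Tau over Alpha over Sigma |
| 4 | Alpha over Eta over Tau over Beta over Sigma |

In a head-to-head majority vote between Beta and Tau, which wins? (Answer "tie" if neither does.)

Beta

Ballots ranking Beta above Tau: 4 + 4 = 8.
Ballots ranking Tau above Beta: 13 − 8 = 5.
Beta wins the head-to-head 8–5.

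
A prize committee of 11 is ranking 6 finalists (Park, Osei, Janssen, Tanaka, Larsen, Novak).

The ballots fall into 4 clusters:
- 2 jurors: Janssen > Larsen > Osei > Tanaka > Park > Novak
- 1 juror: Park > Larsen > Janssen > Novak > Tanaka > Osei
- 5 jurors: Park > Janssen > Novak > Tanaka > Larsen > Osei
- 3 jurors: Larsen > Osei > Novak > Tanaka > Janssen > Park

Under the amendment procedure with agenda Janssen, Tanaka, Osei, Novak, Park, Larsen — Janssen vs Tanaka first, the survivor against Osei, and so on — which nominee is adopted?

Round 1: Janssen vs Tanaka — 8–3, Janssen advances.
Round 2: Janssen vs Osei — 8–3, Janssen advances.
Round 3: Janssen vs Novak — 8–3, Janssen advances.
Round 4: Janssen vs Park — 5–6, Park advances.
Round 5: Park vs Larsen — 6–5, Park advances.
Park survives the agenda.

Park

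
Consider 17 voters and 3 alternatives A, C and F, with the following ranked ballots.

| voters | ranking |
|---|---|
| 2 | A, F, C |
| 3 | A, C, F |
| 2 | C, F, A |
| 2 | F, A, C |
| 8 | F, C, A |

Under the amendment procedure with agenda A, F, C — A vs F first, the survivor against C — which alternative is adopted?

Round 1: A vs F — 5–12, F advances.
Round 2: F vs C — 12–5, F advances.
The agenda winner is F.

F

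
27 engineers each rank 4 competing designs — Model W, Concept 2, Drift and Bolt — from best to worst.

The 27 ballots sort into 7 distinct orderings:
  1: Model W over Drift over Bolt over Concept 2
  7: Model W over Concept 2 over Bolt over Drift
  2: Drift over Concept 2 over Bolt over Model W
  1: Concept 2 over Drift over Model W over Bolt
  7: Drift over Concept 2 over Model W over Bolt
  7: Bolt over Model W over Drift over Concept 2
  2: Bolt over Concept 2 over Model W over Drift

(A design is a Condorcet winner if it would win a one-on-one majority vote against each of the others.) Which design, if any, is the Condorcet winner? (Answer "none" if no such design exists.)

Model W

Check each pair by majority over 27 ballots:
Model W vs Concept 2: Model W, 15–12.
Model W vs Drift: Model W wins 17–10.
Model W vs Bolt: Model W preferred on 1+7+1+7 = 16 ballots; Model W wins 16–11.
Concept 2 vs Drift: 7+1+2 = 10 for Concept 2, 17 for Drift — Drift by 17–10.
Concept 2 vs Bolt: Concept 2, 17–10.
Drift vs Bolt: Drift preferred on 1+2+1+7 = 11 ballots; Bolt wins 16–11.
Only Model W has no losses; Model W is the Condorcet winner.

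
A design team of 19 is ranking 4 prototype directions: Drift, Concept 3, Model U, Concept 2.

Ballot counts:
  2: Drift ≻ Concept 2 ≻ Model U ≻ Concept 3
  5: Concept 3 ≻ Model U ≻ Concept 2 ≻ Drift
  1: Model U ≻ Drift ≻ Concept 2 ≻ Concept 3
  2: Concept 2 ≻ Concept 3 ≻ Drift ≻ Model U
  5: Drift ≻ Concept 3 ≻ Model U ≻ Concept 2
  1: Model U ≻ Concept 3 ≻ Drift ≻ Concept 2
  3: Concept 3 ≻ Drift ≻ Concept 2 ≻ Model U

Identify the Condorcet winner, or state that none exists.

Concept 3

Pairwise majorities:
Drift vs Concept 3: Concept 3, 11–8.
Drift vs Model U: Drift, 12–7.
Drift–Concept 2: Drift 12–7.
Concept 3–Model U: Concept 3 15–4.
Concept 3–Concept 2: Concept 3 14–5.
Model U vs Concept 2: Model U, 12–7.
Only Concept 3 has no losses; Concept 3 is the Condorcet winner.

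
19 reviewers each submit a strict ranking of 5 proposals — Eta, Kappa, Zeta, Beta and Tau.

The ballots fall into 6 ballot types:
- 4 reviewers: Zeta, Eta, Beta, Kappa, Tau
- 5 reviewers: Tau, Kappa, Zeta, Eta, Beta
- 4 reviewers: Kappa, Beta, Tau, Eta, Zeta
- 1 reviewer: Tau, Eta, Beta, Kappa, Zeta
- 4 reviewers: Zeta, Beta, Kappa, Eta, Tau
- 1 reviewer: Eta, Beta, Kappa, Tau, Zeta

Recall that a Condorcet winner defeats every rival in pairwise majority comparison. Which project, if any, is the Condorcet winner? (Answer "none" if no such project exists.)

none

Head-to-head results (19 reviewers):
Eta vs Kappa: Eta preferred on 4+1+1 = 6 ballots; Kappa wins 13–6.
Eta vs Zeta: Eta is ranked higher on 4+1+1 = 6 ballots, Zeta on 13. Zeta wins 13–6.
Eta vs Beta: Eta preferred on 4+5+1+1 = 11 ballots; Eta wins 11–8.
Eta vs Tau: Eta is ranked higher on 4+4+1 = 9 ballots, Tau on 10. Tau wins 10–9.
Kappa vs Zeta: Kappa is ranked higher on 5+4+1+1 = 11 ballots, Zeta on 8. Kappa wins 11–8.
Kappa vs Beta: Kappa is ranked higher on 5+4 = 9 ballots, Beta on 10. Beta wins 10–9.
Kappa vs Tau: 4+4+4+1 = 13 for Kappa, 6 for Tau — Kappa by 13–6.
Zeta vs Beta: Zeta is ranked higher on 4+5+4 = 13 ballots, Beta on 6. Zeta wins 13–6.
Zeta vs Tau: Zeta is ranked higher on 4+4 = 8 ballots, Tau on 11. Tau wins 11–8.
Beta vs Tau: 4+4+4+1 = 13 for Beta, 6 for Tau — Beta by 13–6.
Each project drops at least one matchup (Eta loses to Kappa; Kappa loses to Beta; Zeta loses to Kappa; Beta loses to Eta; Tau loses to Kappa); the cycle Eta beats Beta beats Kappa beats Eta rules out a Condorcet winner.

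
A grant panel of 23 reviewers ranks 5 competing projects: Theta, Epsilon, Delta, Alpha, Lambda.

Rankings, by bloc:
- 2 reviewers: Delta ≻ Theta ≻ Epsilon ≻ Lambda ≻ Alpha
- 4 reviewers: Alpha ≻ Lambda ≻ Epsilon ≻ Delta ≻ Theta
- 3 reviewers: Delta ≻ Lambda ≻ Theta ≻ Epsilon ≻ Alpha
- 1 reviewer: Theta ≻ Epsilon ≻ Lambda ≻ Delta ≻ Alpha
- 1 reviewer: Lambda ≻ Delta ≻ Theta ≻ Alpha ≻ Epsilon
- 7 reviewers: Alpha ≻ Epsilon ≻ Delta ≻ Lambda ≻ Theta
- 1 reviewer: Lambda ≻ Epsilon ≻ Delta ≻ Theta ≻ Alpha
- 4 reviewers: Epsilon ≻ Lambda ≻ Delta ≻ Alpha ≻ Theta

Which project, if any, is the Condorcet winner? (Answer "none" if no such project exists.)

Check each pair by majority over 23 ballots:
Theta–Epsilon: Epsilon 16–7.
Theta–Delta: Delta 22–1.
Theta–Alpha: Alpha 15–8.
Theta vs Lambda: Lambda, 20–3.
Epsilon vs Delta: Epsilon, 17–6.
Epsilon vs Alpha: Alpha wins 12–11.
Epsilon vs Lambda: Epsilon wins 14–9.
Delta vs Alpha: Delta, 12–11.
Delta–Lambda: Delta 12–11.
Alpha–Lambda: Lambda 12–11.
No project is unbeaten: Theta loses to Epsilon; Epsilon loses to Alpha; Delta loses to Epsilon; Alpha loses to Delta; Lambda loses to Epsilon. In particular Epsilon > Delta > Alpha > Epsilon is a majority cycle — no Condorcet winner exists.

none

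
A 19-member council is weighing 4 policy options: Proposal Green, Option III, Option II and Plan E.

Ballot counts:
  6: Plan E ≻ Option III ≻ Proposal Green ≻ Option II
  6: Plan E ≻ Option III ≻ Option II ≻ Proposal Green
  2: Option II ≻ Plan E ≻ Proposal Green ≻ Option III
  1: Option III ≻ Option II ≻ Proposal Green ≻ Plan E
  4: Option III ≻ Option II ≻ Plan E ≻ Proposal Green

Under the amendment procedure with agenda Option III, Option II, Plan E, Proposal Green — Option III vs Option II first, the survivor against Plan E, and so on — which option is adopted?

Round 1: Option III vs Option II — 17–2, Option III advances.
Round 2: Option III vs Plan E — 5–14, Plan E advances.
Round 3: Plan E vs Proposal Green — 18–1, Plan E advances.
Plan E survives the agenda.

Plan E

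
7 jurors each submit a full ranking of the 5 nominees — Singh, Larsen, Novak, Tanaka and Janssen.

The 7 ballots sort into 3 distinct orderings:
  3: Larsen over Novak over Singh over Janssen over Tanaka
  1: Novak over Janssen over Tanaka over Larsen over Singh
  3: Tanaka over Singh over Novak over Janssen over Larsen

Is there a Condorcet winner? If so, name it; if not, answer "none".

Novak

Head-to-head results (7 jurors):
Singh vs Larsen: Larsen wins 4–3.
Singh vs Novak: Novak, 4–3.
Singh vs Tanaka: Tanaka wins 4–3.
Singh vs Janssen: Singh, 6–1.
Larsen vs Novak: Novak wins 4–3.
Larsen vs Tanaka: Tanaka wins 4–3.
Larsen vs Janssen: Janssen, 4–3.
Novak–Tanaka: Novak 4–3.
Novak–Janssen: Novak 7–0.
Tanaka–Janssen: Janssen 4–3.
Only Novak has no losses; Novak is the Condorcet winner.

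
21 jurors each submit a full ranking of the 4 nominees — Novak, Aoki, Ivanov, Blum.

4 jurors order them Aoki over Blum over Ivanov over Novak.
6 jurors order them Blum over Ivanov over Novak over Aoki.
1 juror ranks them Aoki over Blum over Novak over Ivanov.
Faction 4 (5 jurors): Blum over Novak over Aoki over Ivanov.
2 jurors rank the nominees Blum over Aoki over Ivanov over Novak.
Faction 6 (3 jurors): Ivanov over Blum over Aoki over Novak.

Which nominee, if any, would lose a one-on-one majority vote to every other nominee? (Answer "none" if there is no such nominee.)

Head-to-head results (21 jurors):
Novak vs Aoki: Novak wins 11–10.
Novak vs Ivanov: 6 to 15, Ivanov.
Novak vs Blum: Blum wins 21–0.
Aoki vs Ivanov: Aoki wins 12–9.
Aoki vs Blum: Blum, 16–5.
Ivanov vs Blum: Blum, 18–3.
Every nominee wins at least one matchup (Novak beats Aoki; Aoki beats Ivanov; Ivanov beats Novak; Blum beats Novak), so there is no Condorcet loser.

none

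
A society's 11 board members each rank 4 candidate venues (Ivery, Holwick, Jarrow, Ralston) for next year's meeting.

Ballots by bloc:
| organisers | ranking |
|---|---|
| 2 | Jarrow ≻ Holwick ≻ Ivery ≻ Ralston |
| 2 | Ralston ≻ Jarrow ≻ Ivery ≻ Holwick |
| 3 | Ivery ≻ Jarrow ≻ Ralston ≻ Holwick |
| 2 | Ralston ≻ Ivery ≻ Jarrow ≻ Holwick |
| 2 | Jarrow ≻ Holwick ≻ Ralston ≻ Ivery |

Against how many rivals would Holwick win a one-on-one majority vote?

0

Holwick against each rival (11 organisers):
Holwick–Ivery: Ivery 7–4.
Holwick–Jarrow: Jarrow 11–0.
Holwick vs Ralston: 4 to 7, Ralston.
Holwick beats no one; loses to Ivery, Jarrow, Ralston — 0 pairwise wins.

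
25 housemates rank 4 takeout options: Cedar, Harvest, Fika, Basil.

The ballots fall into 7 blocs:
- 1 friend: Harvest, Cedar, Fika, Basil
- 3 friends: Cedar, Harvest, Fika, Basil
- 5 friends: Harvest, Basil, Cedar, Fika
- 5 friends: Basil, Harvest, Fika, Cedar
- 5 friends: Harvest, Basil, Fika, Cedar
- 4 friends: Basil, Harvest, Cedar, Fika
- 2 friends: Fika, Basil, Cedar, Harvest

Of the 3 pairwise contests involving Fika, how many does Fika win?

Fika against each rival (25 friends):
Fika vs Cedar: Fika preferred on 5+5+2 = 12 ballots; Cedar wins 13–12.
Fika–Harvest: Harvest 23–2.
Fika vs Basil: Fika is ranked higher on 1+3+2 = 6 ballots, Basil on 19. Basil wins 19–6.
Fika beats no one; loses to Cedar, Harvest, Basil — 0 pairwise wins.

0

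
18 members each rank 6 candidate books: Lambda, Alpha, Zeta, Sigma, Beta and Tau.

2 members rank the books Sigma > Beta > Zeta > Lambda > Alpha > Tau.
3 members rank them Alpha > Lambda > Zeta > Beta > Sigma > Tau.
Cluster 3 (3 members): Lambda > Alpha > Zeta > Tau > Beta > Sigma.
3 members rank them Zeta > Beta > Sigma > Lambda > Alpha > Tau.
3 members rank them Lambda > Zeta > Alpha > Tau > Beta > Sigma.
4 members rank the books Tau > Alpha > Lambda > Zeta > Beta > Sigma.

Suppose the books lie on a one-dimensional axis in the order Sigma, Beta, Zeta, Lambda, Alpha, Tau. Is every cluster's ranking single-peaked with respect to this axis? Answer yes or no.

yes

Axis positions: Sigma=1, Beta=2, Zeta=3, Lambda=4, Alpha=5, Tau=6.
Cluster 1 (peak Sigma at position 1): ranking walks positions 1-2-3-4-5-6, expanding outward from the peak — single-peaked.
Cluster 2 (peak Alpha at position 5): ranking walks positions 5-4-3-2-1-6, expanding outward from the peak — single-peaked.
Cluster 3 (peak Lambda at position 4): ranking walks positions 4-5-3-6-2-1, expanding outward from the peak — single-peaked.
Cluster 4 (peak Zeta at position 3): ranking walks positions 3-2-1-4-5-6, expanding outward from the peak — single-peaked.
Cluster 5 (peak Lambda at position 4): ranking walks positions 4-3-5-6-2-1, expanding outward from the peak — single-peaked.
Cluster 6 (peak Tau at position 6): ranking walks positions 6-5-4-3-2-1, expanding outward from the peak — single-peaked.
Every ranking is single-peaked on this axis.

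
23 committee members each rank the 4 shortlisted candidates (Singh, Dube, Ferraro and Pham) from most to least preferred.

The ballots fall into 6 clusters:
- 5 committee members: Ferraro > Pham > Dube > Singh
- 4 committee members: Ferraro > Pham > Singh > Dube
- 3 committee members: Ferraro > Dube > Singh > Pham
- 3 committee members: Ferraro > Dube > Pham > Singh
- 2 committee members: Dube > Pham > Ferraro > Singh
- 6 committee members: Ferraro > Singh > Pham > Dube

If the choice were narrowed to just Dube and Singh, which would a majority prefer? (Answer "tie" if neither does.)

Dube

Ballots ranking Dube above Singh: 5 + 3 + 3 + 2 = 13.
Ballots ranking Singh above Dube: 23 − 13 = 10.
Dube wins the head-to-head 13–10.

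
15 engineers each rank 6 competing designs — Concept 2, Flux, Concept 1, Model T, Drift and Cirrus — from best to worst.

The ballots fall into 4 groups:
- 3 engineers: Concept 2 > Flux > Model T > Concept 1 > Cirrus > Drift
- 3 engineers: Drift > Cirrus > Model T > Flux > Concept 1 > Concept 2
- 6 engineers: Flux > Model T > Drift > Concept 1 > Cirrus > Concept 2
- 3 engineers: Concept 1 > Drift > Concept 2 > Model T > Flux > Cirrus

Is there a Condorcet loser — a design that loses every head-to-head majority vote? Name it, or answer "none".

Concept 2

Head-to-head results (15 engineers):
Concept 2 vs Flux: Concept 2 preferred on 3+3 = 6 ballots; Flux wins 9–6.
Concept 2 vs Concept 1: Concept 1, 12–3.
Concept 2 vs Model T: 6 to 9, Model T.
Concept 2 vs Drift: 3 for Concept 2, 12 for Drift — Drift by 12–3.
Concept 2 vs Cirrus: 6 to 9, Cirrus.
Flux vs Concept 1: 3+3+6 = 12 for Flux, 3 for Concept 1 — Flux by 12–3.
Flux vs Model T: Flux wins 9–6.
Flux vs Drift: Flux, 9–6.
Flux vs Cirrus: 3+6+3 = 12 for Flux, 3 for Cirrus — Flux by 12–3.
Concept 1 vs Model T: Model T, 12–3.
Concept 1 vs Drift: 3+3 = 6 for Concept 1, 9 for Drift — Drift by 9–6.
Concept 1 vs Cirrus: Concept 1 preferred on 3+6+3 = 12 ballots; Concept 1 wins 12–3.
Model T vs Drift: Model T wins 9–6.
Model T vs Cirrus: Model T is ranked higher on 3+6+3 = 12 ballots, Cirrus on 3. Model T wins 12–3.
Drift vs Cirrus: Drift, 12–3.
Concept 2 is beaten in every head-to-head and is the Condorcet loser.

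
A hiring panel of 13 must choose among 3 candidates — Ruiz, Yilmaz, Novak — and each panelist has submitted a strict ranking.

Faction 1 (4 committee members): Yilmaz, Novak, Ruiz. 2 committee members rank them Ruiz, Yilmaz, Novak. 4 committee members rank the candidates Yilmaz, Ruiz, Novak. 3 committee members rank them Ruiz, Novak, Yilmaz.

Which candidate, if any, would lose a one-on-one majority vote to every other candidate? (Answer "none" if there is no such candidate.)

Pairwise majorities:
Ruiz vs Yilmaz: Yilmaz wins 8–5.
Ruiz vs Novak: 2+4+3 = 9 for Ruiz, 4 for Novak — Ruiz by 9–4.
Yilmaz vs Novak: Yilmaz, 10–3.
Novak is beaten in every head-to-head and is the Condorcet loser.

Novak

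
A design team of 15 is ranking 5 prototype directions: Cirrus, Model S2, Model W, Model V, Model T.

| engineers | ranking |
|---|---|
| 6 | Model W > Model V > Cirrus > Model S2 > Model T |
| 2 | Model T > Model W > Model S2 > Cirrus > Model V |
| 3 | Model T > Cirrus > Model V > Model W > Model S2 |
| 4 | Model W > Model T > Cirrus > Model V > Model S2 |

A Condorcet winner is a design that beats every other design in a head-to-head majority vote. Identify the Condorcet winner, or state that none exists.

Model W

Head-to-head results (15 engineers):
Cirrus vs Model S2: Cirrus wins 13–2.
Cirrus vs Model W: Model W, 12–3.
Cirrus vs Model V: Cirrus wins 9–6.
Cirrus vs Model T: Model T, 9–6.
Model S2–Model W: Model W 15–0.
Model S2–Model V: Model V 13–2.
Model S2 vs Model T: Model T, 9–6.
Model W–Model V: Model W 12–3.
Model W vs Model T: Model W wins 10–5.
Model V vs Model T: Model T wins 9–6.
Model W defeats every rival head-to-head and is the Condorcet winner.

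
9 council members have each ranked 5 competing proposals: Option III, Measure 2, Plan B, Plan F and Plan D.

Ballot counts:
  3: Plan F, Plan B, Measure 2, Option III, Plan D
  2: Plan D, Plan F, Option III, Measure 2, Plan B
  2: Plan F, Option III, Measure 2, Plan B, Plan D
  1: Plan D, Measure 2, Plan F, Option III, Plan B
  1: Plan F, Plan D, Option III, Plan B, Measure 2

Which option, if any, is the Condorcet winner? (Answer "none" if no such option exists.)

Plan F

Check each pair by majority over 9 ballots:
Option III vs Measure 2: Option III preferred on 2+2+1 = 5 ballots; Option III wins 5–4.
Option III vs Plan B: Option III is ranked higher on 2+2+1+1 = 6 ballots, Plan B on 3. Option III wins 6–3.
Option III vs Plan F: 0 to 9, Plan F.
Option III vs Plan D: 5 to 4, Option III.
Measure 2 vs Plan B: 2+2+1 = 5 for Measure 2, 4 for Plan B — Measure 2 by 5–4.
Measure 2 vs Plan F: 1 to 8, Plan F.
Measure 2 vs Plan D: Measure 2 is ranked higher on 3+2 = 5 ballots, Plan D on 4. Measure 2 wins 5–4.
Plan B vs Plan F: Plan B is ranked higher on 0 ballots, Plan F on 9. Plan F wins 9–0.
Plan B vs Plan D: 5 to 4, Plan B.
Plan F vs Plan D: Plan F preferred on 3+2+1 = 6 ballots; Plan F wins 6–3.
Plan F defeats every rival head-to-head and is the Condorcet winner.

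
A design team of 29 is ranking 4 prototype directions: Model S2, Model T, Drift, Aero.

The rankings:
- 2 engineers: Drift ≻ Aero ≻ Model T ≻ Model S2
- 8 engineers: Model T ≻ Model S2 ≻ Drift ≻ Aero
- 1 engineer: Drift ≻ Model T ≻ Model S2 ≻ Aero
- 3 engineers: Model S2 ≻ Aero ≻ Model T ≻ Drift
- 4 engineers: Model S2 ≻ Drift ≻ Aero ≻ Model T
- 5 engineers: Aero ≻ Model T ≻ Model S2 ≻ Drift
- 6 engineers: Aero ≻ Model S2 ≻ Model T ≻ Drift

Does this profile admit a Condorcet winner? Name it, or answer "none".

none

Pairwise majorities:
Model S2 vs Model T: Model S2 preferred on 3+4+6 = 13 ballots; Model T wins 16–13.
Model S2 vs Drift: 26 to 3, Model S2.
Model S2 vs Aero: Model S2 is ranked higher on 8+1+3+4 = 16 ballots, Aero on 13. Model S2 wins 16–13.
Model T vs Drift: Model T is ranked higher on 8+3+5+6 = 22 ballots, Drift on 7. Model T wins 22–7.
Model T vs Aero: 8+1 = 9 for Model T, 20 for Aero — Aero by 20–9.
Drift vs Aero: Drift is ranked higher on 2+8+1+4 = 15 ballots, Aero on 14. Drift wins 15–14.
No design is unbeaten: Model S2 loses to Model T; Model T loses to Aero; Drift loses to Model S2; Aero loses to Model S2. In particular Model S2 beats Aero beats Model T beats Model S2 is a majority cycle — no Condorcet winner exists.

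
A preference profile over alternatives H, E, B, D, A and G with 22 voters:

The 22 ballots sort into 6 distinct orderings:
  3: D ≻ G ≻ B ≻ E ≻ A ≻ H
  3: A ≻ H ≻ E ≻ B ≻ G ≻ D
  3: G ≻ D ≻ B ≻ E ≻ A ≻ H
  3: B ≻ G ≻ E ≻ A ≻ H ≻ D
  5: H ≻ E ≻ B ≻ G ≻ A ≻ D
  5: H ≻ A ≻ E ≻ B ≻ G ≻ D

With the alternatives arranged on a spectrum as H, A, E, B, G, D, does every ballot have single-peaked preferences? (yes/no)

no

Axis positions: H=1, A=2, E=3, B=4, G=5, D=6.
Group 1 (peak D at position 6): ranking walks positions 6-5-4-3-2-1, expanding outward from the peak — single-peaked.
Group 2 (peak A at position 2): ranking walks positions 2-1-3-4-5-6, expanding outward from the peak — single-peaked.
Group 3 (peak G at position 5): ranking walks positions 5-6-4-3-2-1, expanding outward from the peak — single-peaked.
Group 4 (peak B at position 4): ranking walks positions 4-5-3-2-1-6, expanding outward from the peak — single-peaked.
Group 5: ranking walks positions 1-3-4-5-2-6; E is ranked above A even though A lies between E and the peak H on the axis — preferences dip and rise again. Not single-peaked.
Group 6 (peak H at position 1): ranking walks positions 1-2-3-4-5-6, expanding outward from the peak — single-peaked.
Group 5 violates single-peakedness, so the profile is not single-peaked on this axis.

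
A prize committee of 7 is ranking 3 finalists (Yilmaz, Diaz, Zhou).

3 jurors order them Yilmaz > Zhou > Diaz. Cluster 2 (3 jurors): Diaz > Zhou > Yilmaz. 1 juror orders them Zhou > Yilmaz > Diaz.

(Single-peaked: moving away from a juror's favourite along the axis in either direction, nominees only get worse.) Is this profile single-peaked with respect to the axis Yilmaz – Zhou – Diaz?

yes

Axis positions: Yilmaz=1, Zhou=2, Diaz=3.
Cluster 1 (peak Yilmaz at position 1): ranking walks positions 1-2-3, expanding outward from the peak — single-peaked.
Cluster 2 (peak Diaz at position 3): ranking walks positions 3-2-1, expanding outward from the peak — single-peaked.
Cluster 3 (peak Zhou at position 2): ranking walks positions 2-1-3, expanding outward from the peak — single-peaked.
Every ranking is single-peaked on this axis.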